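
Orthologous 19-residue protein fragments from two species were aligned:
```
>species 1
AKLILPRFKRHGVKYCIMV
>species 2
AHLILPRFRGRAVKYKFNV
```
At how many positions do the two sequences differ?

8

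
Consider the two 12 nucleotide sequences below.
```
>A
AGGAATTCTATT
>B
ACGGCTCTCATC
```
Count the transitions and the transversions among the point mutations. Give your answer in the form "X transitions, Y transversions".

5 transitions, 2 transversions

Mismatches (1-based):
position 2: G→C (purine→pyrimidine, transversion)
position 4: A→G (purine→purine, transition)
position 5: A→C (purine→pyrimidine, transversion)
position 7: T→C (pyrimidine→pyrimidine, transition)
position 8: C→T (pyrimidine→pyrimidine, transition)
position 9: T→C (pyrimidine→pyrimidine, transition)
position 12: T→C (pyrimidine→pyrimidine, transition)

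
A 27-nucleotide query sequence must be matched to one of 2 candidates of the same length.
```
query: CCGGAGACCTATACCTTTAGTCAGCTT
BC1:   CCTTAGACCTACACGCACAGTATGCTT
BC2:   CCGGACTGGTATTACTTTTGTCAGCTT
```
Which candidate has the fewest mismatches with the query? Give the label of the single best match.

BC2

Hamming distances to query — BC1: 9; BC2: 7.
Smallest is BC2 with 7 mismatches.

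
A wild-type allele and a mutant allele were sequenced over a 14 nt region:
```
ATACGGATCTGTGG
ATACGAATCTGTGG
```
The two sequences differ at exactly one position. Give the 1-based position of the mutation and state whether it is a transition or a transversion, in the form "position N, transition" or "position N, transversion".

position 6, transition

Position 6 changes G→A. G is a purine and A is a purine, so this is a transition.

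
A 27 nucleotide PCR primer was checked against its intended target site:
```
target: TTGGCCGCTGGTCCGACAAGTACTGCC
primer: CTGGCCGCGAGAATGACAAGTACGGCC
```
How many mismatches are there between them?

7

Mismatches (1-based): base 1: T→C; base 9: T→G; base 10: G→A; base 12: T→A; base 13: C→A; base 14: C→T; base 24: T→G.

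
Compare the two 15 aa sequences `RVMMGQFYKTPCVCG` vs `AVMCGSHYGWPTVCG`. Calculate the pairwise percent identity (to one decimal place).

Mismatches at positions 1, 4, 6, 7, 9, 10, 12 (1-based): 7 of 15.
Identical positions: 8/15 = 53.33% → 53.3%.

53.3%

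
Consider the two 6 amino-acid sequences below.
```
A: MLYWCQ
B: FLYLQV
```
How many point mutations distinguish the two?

4

Mismatches (1-based): position 1: M→F; position 4: W→L; position 5: C→Q; position 6: Q→V.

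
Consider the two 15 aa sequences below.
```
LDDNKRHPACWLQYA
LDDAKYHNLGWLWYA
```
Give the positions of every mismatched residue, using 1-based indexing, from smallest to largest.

Scanning 1-based: 4: N/A; 6: R/Y; 8: P/N; 9: A/L; 10: C/G; 13: Q/W.

4, 6, 8, 9, 10, 13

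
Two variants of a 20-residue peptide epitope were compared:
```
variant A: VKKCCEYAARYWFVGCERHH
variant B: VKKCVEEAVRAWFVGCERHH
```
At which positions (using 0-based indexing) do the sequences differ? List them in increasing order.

4, 6, 8, 10

Scanning 0-based: 4: C/V; 6: Y/E; 8: A/V; 10: Y/A.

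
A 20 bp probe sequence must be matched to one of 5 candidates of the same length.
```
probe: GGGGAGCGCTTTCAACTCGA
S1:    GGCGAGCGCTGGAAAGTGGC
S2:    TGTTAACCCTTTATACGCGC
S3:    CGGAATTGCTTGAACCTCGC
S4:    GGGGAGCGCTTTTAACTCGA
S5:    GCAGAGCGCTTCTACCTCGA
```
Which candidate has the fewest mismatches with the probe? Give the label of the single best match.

S4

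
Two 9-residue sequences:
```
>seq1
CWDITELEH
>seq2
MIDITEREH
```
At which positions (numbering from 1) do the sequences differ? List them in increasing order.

Differences at position 1 (C→M), position 2 (W→I), position 7 (L→R).

1, 2, 7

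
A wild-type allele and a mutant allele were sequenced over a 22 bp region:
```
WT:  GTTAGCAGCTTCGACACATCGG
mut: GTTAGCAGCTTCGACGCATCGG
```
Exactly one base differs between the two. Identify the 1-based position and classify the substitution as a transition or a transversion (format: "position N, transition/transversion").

The sequences differ only at position 16: A→G (purine→purine), a transition.

position 16, transition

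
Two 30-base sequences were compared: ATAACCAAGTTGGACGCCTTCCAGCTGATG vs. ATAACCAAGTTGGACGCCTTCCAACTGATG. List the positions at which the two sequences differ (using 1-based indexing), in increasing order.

24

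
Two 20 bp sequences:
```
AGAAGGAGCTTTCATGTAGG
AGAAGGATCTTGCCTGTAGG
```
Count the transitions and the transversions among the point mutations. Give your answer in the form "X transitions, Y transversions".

Mismatches (1-based):
site 8: G→T (purine→pyrimidine, transversion)
site 12: T→G (pyrimidine→purine, transversion)
site 14: A→C (purine→pyrimidine, transversion)

0 transitions, 3 transversions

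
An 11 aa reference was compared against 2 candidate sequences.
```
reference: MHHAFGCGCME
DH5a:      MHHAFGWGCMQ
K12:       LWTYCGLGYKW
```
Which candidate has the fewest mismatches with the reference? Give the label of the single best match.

DH5a

Hamming distances to reference — DH5a: 2; K12: 9.
Smallest is DH5a with 2 mismatches.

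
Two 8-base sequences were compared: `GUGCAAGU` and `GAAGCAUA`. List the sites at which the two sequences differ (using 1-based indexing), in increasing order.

2, 3, 4, 5, 7, 8

Differences at site 2 (U→A), site 3 (G→A), site 4 (C→G), site 5 (A→C), site 7 (G→U), site 8 (U→A).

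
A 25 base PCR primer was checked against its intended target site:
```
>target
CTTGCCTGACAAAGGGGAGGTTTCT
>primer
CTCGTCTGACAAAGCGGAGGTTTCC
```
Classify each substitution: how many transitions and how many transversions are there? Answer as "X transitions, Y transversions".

Transitions (purine↔purine or pyrimidine↔pyrimidine): 3 T→C, 5 C→T, 25 T→C.
Transversions (purine↔pyrimidine): 15 G→C.

3 transitions, 1 transversion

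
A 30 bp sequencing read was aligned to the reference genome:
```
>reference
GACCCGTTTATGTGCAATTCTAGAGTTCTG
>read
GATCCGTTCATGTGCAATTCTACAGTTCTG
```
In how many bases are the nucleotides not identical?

3

Mismatches (1-based): base 3: C→T; base 9: T→C; base 23: G→C.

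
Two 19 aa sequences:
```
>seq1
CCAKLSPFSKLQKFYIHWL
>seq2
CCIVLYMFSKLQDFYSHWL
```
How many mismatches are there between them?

6

Mismatches (1-based): residue 3: A→I; residue 4: K→V; residue 6: S→Y; residue 7: P→M; residue 13: K→D; residue 16: I→S.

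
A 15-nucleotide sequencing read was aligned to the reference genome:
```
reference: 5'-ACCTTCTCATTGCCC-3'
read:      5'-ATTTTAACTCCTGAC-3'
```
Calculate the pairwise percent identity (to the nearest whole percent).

33%

Mismatches at positions 2, 3, 6, 7, 9, 10, 11, 12, 13, 14 (1-based): 10 of 15.
Identical positions: 5/15 = 33.33% → 33%.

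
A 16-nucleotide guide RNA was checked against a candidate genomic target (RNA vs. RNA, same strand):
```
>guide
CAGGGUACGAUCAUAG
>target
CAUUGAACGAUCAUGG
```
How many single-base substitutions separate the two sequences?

Mismatches (1-based): position 3: G→U; position 4: G→U; position 6: U→A; position 15: A→G.

4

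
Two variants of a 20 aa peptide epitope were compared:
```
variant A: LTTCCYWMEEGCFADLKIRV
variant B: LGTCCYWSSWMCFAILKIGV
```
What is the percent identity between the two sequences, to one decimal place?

65.0%

Mismatches at positions 2, 8, 9, 10, 11, 15, 19 (1-based): 7 of 20.
Identical positions: 13/20 = 65% → 65.0%.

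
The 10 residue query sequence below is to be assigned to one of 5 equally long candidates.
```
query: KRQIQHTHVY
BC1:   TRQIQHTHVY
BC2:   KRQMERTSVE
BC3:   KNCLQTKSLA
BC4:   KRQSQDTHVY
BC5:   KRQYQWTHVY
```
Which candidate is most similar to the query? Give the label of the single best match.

BC1 differs at 1 residue; BC2 differs at 5 residues; BC3 differs at 8 residues; BC4 differs at 2 residues; BC5 differs at 2 residues. The closest is BC1.

BC1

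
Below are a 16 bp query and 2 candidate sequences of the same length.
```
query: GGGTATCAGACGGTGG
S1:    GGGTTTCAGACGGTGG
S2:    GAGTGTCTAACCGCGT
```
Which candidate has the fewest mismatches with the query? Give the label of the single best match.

S1

Hamming distances to query — S1: 1; S2: 7.
Smallest is S1 with 1 mismatch.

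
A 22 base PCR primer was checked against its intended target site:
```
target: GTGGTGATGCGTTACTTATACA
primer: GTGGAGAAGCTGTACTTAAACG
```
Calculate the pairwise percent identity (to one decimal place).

Mismatches at positions 5, 8, 11, 12, 19, 22 (1-based): 6 of 22.
Identical positions: 16/22 = 72.73% → 72.7%.

72.7%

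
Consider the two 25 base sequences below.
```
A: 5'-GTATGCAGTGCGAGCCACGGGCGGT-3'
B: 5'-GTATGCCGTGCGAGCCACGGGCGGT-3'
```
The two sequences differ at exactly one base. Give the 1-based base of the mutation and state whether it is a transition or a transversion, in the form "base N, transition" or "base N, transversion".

base 7, transversion

The sequences differ only at base 7: A→C (purine→pyrimidine), a transversion.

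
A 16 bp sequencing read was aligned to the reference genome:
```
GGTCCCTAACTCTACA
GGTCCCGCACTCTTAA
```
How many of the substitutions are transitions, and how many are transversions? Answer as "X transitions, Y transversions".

0 transitions, 4 transversions

Mismatches (1-based):
site 7: T→G (pyrimidine→purine, transversion)
site 8: A→C (purine→pyrimidine, transversion)
site 14: A→T (purine→pyrimidine, transversion)
site 15: C→A (pyrimidine→purine, transversion)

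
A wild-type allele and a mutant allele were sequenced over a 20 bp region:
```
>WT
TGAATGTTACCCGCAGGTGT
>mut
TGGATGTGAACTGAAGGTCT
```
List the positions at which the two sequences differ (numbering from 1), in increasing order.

Differences at position 3 (A→G), position 8 (T→G), position 10 (C→A), position 12 (C→T), position 14 (C→A), position 19 (G→C).

3, 8, 10, 12, 14, 19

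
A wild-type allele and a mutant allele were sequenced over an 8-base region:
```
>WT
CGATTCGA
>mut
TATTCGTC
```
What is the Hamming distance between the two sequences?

Mismatches (1-based): base 1: C→T; base 2: G→A; base 3: A→T; base 5: T→C; base 6: C→G; base 7: G→T; base 8: A→C.

7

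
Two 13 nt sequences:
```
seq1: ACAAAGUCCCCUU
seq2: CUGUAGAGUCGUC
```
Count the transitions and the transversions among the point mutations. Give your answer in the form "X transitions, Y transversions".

4 transitions, 5 transversions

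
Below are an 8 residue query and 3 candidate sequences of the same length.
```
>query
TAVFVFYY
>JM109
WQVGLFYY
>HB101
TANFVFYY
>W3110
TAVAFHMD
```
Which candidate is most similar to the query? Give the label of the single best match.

HB101

Hamming distances to query — JM109: 4; HB101: 1; W3110: 5.
Smallest is HB101 with 1 mismatch.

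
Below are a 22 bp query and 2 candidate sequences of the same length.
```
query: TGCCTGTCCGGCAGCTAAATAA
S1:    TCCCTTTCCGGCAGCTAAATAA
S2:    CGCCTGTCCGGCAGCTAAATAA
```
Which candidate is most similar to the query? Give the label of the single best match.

S2

S1 differs at 2 sites; S2 differs at 1 site. The closest is S2.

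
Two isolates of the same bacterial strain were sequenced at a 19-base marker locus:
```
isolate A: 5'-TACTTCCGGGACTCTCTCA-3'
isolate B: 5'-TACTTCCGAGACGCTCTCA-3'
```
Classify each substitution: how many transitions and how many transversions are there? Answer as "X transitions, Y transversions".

1 transition, 1 transversion

Mismatches (1-based):
base 9: G→A (purine→purine, transition)
base 13: T→G (pyrimidine→purine, transversion)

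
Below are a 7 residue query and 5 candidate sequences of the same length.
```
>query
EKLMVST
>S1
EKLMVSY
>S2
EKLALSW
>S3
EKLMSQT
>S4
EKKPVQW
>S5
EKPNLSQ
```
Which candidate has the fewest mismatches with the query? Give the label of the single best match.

S1

S1 differs at 1 residue; S2 differs at 3 residues; S3 differs at 2 residues; S4 differs at 4 residues; S5 differs at 4 residues. The closest is S1.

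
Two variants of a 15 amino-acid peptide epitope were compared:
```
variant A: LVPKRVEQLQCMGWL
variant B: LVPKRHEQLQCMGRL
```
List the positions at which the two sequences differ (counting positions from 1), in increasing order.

6, 14

Differences at position 6 (V→H), position 14 (W→R).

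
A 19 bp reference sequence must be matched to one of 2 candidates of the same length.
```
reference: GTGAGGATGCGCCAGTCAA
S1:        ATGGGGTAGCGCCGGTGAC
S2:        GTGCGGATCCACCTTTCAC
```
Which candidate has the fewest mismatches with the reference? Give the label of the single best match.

Hamming distances to reference — S1: 7; S2: 6.
Smallest is S2 with 6 mismatches.

S2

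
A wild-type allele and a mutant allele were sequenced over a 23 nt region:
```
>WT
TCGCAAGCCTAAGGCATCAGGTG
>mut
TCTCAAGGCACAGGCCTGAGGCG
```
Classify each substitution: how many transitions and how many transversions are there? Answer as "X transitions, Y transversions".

Transitions (purine↔purine or pyrimidine↔pyrimidine): 22 T→C.
Transversions (purine↔pyrimidine): 3 G→T, 8 C→G, 10 T→A, 11 A→C, 16 A→C, 18 C→G.

1 transition, 6 transversions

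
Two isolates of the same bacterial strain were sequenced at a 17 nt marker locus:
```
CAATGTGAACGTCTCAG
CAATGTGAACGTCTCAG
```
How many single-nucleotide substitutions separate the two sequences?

No positions differ; the sequences are identical.

0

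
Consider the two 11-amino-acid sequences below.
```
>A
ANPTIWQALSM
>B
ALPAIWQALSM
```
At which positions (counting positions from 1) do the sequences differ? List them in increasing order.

2, 4

Scanning 1-based: 2: N/L; 4: T/A.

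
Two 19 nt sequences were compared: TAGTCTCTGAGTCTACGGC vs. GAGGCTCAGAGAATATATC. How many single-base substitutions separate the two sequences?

The sequences differ at positions 1, 4, 8, 12, 13, 16, 17, 18 (1-based) — 8 in total.

8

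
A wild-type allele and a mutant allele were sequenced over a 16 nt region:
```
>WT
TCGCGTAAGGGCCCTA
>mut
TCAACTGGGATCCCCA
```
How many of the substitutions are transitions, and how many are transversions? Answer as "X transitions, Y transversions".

Mismatches (1-based):
position 3: G→A (purine→purine, transition)
position 4: C→A (pyrimidine→purine, transversion)
position 5: G→C (purine→pyrimidine, transversion)
position 7: A→G (purine→purine, transition)
position 8: A→G (purine→purine, transition)
position 10: G→A (purine→purine, transition)
position 11: G→T (purine→pyrimidine, transversion)
position 15: T→C (pyrimidine→pyrimidine, transition)

5 transitions, 3 transversions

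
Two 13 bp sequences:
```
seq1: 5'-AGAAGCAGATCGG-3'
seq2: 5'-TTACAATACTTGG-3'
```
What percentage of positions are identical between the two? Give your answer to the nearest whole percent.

31%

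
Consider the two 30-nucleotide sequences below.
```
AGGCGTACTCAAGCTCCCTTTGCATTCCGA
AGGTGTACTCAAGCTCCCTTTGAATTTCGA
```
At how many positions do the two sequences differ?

3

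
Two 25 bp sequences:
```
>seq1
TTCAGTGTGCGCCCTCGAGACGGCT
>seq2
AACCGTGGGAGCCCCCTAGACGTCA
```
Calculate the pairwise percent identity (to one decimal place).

9 positions differ (1, 2, 4, 8, 10, 15, 17, 23, 25), so 16 of 25 match: 16/25 = 64%.

64.0%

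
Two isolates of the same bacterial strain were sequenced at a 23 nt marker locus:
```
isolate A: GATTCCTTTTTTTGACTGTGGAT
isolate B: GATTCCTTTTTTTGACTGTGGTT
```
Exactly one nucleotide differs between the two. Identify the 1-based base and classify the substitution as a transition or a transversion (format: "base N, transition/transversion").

The sequences differ only at base 22: A→T (purine→pyrimidine), a transversion.

base 22, transversion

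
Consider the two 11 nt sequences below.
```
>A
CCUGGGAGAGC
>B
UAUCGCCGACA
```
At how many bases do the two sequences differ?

7

The sequences differ at bases 1, 2, 4, 6, 7, 10, 11 (1-based) — 7 in total.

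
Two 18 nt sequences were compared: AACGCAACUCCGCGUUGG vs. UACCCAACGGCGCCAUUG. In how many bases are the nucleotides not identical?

The sequences differ at bases 1, 4, 9, 10, 14, 15, 17 (1-based) — 7 in total.

7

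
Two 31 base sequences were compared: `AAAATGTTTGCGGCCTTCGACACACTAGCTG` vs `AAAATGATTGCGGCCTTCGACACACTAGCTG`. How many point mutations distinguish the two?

Mismatches (1-based): site 7: T→A.

1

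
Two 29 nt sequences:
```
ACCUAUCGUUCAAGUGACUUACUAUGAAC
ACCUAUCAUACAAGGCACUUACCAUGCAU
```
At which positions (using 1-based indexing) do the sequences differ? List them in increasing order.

Differences at position 8 (G→A), position 10 (U→A), position 15 (U→G), position 16 (G→C), position 23 (U→C), position 27 (A→C), position 29 (C→U).

8, 10, 15, 16, 23, 27, 29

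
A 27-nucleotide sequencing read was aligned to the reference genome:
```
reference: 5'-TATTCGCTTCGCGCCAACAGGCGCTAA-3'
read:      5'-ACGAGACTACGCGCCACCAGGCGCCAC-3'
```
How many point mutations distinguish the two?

Comparing position by position, 10 sites differ: 1 (T/A), 2 (A/C), 3 (T/G), 4 (T/A), 5 (C/G), 6 (G/A), 9 (T/A), 17 (A/C), 25 (T/C), 27 (A/C).

10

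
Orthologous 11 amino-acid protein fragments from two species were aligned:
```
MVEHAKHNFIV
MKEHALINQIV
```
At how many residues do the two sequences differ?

4

Mismatches (1-based): residue 2: V→K; residue 6: K→L; residue 7: H→I; residue 9: F→Q.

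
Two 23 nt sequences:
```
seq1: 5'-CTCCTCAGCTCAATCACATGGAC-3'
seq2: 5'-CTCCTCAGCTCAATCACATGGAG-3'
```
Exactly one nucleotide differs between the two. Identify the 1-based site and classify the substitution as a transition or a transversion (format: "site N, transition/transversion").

The sequences differ only at site 23: C→G (pyrimidine→purine), a transversion.

site 23, transversion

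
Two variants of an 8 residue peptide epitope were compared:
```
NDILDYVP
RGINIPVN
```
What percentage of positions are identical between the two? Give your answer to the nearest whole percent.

25%

6 positions differ (1, 2, 4, 5, 6, 8), so 2 of 8 match: 2/8 = 25%.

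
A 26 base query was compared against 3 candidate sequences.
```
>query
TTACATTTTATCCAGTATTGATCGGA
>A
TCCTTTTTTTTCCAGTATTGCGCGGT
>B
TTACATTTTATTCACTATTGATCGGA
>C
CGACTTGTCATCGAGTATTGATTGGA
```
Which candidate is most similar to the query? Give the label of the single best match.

Hamming distances to query — A: 8; B: 2; C: 7.
Smallest is B with 2 mismatches.

B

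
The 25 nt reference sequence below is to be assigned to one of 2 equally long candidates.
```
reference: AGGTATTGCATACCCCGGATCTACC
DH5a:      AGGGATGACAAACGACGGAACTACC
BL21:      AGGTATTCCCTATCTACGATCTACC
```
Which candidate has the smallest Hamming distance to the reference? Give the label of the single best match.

BL21

DH5a differs at 7 bases; BL21 differs at 6 bases. The closest is BL21.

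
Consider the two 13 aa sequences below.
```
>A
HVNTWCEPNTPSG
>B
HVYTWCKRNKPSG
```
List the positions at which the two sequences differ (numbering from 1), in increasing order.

Scanning 1-based: 3: N/Y; 7: E/K; 8: P/R; 10: T/K.

3, 7, 8, 10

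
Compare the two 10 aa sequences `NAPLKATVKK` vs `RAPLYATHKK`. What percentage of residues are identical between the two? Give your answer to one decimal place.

Mismatches at positions 1, 5, 8 (1-based): 3 of 10.
Identical positions: 7/10 = 70% → 70.0%.

70.0%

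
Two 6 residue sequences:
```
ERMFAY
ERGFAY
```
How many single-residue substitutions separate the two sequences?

Mismatches (1-based): position 3: M→G.

1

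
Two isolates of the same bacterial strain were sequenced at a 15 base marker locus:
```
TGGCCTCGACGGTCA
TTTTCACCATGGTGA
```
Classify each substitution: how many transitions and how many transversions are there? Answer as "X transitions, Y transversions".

2 transitions, 5 transversions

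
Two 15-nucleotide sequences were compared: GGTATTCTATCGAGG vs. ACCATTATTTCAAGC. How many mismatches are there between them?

7

Comparing position by position, 7 bases differ: 1 (G/A), 2 (G/C), 3 (T/C), 7 (C/A), 9 (A/T), 12 (G/A), 15 (G/C).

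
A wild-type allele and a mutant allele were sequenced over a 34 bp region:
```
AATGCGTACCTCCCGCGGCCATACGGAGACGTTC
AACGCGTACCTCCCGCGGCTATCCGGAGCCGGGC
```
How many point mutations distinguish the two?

Mismatches (1-based): base 3: T→C; base 20: C→T; base 23: A→C; base 29: A→C; base 32: T→G; base 33: T→G.

6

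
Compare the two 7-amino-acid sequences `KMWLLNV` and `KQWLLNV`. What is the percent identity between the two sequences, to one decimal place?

1 position differs (2), so 6 of 7 match: 6/7 = 85.71%.

85.7%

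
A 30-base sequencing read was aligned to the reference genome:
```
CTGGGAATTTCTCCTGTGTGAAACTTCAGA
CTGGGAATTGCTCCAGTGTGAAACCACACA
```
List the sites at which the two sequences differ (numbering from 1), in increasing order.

Differences at site 10 (T→G), site 15 (T→A), site 25 (T→C), site 26 (T→A), site 29 (G→C).

10, 15, 25, 26, 29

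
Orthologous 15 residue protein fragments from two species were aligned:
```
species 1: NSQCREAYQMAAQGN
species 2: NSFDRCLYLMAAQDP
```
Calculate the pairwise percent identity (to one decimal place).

53.3%

Mismatches at positions 3, 4, 6, 7, 9, 14, 15 (1-based): 7 of 15.
Identical positions: 8/15 = 53.33% → 53.3%.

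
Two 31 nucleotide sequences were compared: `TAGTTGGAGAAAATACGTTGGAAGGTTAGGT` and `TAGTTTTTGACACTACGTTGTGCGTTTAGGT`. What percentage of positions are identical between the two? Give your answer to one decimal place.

Mismatches at positions 6, 7, 8, 11, 13, 21, 22, 23, 25 (1-based): 9 of 31.
Identical positions: 22/31 = 70.97% → 71.0%.

71.0%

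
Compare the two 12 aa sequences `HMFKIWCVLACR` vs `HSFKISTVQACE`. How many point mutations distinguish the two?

5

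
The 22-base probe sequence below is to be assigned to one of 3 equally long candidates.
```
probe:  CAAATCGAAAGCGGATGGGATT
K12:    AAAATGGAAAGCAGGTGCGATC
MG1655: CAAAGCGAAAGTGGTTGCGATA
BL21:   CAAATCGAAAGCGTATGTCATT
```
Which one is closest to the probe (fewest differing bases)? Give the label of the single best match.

BL21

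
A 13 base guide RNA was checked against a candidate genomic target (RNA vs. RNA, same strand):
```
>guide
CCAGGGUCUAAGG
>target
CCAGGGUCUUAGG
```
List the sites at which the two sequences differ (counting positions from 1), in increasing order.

Scanning 1-based: 10: A/U.

10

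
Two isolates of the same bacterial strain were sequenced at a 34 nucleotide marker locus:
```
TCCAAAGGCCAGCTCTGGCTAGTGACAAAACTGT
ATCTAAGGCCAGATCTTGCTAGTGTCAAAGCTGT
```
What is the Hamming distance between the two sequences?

Mismatches (1-based): site 1: T→A; site 2: C→T; site 4: A→T; site 13: C→A; site 17: G→T; site 25: A→T; site 30: A→G.

7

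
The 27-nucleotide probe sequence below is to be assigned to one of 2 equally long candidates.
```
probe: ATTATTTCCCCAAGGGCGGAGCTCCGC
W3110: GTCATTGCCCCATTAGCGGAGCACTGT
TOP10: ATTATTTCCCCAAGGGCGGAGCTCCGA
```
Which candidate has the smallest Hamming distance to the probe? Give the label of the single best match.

TOP10

W3110 differs at 9 bases; TOP10 differs at 1 base. The closest is TOP10.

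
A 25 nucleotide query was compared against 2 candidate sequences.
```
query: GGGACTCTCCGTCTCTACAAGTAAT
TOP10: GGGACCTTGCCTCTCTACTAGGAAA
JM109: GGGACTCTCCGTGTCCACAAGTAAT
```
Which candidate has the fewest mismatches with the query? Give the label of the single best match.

Hamming distances to query — TOP10: 7; JM109: 2.
Smallest is JM109 with 2 mismatches.

JM109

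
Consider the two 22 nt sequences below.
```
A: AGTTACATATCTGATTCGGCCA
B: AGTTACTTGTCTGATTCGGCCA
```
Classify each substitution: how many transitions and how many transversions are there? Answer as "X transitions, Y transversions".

1 transition, 1 transversion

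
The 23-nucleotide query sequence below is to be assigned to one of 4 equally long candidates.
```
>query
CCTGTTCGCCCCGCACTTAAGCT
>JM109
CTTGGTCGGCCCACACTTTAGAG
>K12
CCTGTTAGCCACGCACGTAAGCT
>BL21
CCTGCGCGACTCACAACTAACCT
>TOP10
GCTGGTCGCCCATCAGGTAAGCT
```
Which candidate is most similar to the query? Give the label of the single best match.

K12

JM109 differs at 7 bases; K12 differs at 3 bases; BL21 differs at 8 bases; TOP10 differs at 6 bases. The closest is K12.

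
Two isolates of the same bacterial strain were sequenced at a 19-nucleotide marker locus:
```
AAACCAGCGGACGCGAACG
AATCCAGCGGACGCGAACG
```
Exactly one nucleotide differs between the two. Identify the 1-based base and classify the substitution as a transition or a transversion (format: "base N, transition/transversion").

Base 3 changes A→T. A is a purine and T is a pyrimidine, so this is a transversion.

base 3, transversion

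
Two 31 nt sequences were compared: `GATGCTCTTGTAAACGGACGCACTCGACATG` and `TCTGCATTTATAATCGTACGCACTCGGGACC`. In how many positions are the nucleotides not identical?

11

Comparing position by position, 11 positions differ: 1 (G/T), 2 (A/C), 6 (T/A), 7 (C/T), 10 (G/A), 14 (A/T), 17 (G/T), 27 (A/G), 28 (C/G), 30 (T/C), 31 (G/C).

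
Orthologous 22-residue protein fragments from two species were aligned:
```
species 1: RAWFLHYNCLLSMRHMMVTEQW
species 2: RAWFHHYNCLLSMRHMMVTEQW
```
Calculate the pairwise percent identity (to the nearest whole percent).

95%

Mismatch at position 5 (1-based): 1 of 22.
Identical positions: 21/22 = 95.45% → 95%.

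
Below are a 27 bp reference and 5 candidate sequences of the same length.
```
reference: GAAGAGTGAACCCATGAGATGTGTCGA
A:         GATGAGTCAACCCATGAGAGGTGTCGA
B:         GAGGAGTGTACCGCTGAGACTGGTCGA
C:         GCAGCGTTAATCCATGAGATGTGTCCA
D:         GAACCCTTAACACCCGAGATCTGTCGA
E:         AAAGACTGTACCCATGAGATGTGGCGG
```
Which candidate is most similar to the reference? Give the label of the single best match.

Hamming distances to reference — A: 3; B: 7; C: 5; D: 8; E: 5.
Smallest is A with 3 mismatches.

A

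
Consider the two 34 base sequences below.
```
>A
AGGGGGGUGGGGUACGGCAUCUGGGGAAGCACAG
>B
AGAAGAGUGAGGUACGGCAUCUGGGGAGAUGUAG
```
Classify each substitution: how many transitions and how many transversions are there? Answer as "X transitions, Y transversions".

9 transitions, 0 transversions

Transitions (purine↔purine or pyrimidine↔pyrimidine): 3 G→A, 4 G→A, 6 G→A, 10 G→A, 28 A→G, 29 G→A, 30 C→U, 31 A→G, 32 C→U.
Transversions (purine↔pyrimidine): none.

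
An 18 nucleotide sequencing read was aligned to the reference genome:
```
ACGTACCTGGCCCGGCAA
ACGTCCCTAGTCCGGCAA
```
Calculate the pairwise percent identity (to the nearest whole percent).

83%

3 positions differ (5, 9, 11), so 15 of 18 match: 15/18 = 83.33%.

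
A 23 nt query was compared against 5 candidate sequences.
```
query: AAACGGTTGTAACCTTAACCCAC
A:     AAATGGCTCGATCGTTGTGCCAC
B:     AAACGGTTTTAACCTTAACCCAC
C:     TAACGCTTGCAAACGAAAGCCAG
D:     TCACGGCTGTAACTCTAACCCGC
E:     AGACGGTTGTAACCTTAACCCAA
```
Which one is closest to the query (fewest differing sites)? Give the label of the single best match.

B

A differs at 9 sites; B differs at 1 site; C differs at 8 sites; D differs at 6 sites; E differs at 2 sites. The closest is B.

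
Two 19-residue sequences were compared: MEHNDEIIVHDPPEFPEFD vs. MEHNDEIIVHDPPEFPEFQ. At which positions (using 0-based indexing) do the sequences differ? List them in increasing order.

18

Differences at position 18 (D→Q).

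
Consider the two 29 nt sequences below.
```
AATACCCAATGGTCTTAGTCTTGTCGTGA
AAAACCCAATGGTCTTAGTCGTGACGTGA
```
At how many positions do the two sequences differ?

3

Mismatches (1-based): position 3: T→A; position 21: T→G; position 24: T→A.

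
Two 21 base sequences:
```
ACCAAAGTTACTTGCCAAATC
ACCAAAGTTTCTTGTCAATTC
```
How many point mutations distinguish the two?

3

The sequences differ at bases 10, 15, 19 (1-based) — 3 in total.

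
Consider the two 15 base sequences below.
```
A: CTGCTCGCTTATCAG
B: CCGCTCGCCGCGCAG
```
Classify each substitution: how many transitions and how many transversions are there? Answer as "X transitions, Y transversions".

Mismatches (1-based):
site 2: T→C (pyrimidine→pyrimidine, transition)
site 9: T→C (pyrimidine→pyrimidine, transition)
site 10: T→G (pyrimidine→purine, transversion)
site 11: A→C (purine→pyrimidine, transversion)
site 12: T→G (pyrimidine→purine, transversion)

2 transitions, 3 transversions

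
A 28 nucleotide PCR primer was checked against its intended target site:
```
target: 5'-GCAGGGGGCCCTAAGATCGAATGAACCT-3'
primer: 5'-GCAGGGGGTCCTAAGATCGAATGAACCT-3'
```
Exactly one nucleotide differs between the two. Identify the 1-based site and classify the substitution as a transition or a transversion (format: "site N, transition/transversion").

The sequences differ only at site 9: C→T (pyrimidine→pyrimidine), a transition.

site 9, transition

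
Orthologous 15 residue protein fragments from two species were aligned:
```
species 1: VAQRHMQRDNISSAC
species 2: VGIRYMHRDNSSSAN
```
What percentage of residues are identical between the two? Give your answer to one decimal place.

60.0%

Mismatches at positions 2, 3, 5, 7, 11, 15 (1-based): 6 of 15.
Identical positions: 9/15 = 60% → 60.0%.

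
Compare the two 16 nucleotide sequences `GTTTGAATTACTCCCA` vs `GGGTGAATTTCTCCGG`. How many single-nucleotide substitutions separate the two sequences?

The sequences differ at positions 2, 3, 10, 15, 16 (1-based) — 5 in total.

5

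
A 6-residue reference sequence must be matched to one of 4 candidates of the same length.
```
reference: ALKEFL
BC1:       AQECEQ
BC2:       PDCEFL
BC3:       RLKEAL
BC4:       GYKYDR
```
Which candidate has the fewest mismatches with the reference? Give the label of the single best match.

Hamming distances to reference — BC1: 5; BC2: 3; BC3: 2; BC4: 5.
Smallest is BC3 with 2 mismatches.

BC3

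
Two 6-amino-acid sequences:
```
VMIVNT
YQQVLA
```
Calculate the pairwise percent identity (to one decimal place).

Mismatches at positions 1, 2, 3, 5, 6 (1-based): 5 of 6.
Identical positions: 1/6 = 16.67% → 16.7%.

16.7%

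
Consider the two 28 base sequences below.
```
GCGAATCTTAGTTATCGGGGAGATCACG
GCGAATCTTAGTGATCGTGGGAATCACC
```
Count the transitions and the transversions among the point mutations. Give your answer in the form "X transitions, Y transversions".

2 transitions, 3 transversions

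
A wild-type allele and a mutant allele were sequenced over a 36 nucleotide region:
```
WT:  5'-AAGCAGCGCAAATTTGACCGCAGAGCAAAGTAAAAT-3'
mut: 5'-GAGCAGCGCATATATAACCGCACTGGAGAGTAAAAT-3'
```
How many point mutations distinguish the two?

Comparing position by position, 8 bases differ: 1 (A/G), 11 (A/T), 14 (T/A), 16 (G/A), 23 (G/C), 24 (A/T), 26 (C/G), 28 (A/G).

8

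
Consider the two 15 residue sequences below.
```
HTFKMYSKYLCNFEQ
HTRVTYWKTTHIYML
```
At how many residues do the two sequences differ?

Comparing position by position, 11 residues differ: 3 (F/R), 4 (K/V), 5 (M/T), 7 (S/W), 9 (Y/T), 10 (L/T), 11 (C/H), 12 (N/I), 13 (F/Y), 14 (E/M), 15 (Q/L).

11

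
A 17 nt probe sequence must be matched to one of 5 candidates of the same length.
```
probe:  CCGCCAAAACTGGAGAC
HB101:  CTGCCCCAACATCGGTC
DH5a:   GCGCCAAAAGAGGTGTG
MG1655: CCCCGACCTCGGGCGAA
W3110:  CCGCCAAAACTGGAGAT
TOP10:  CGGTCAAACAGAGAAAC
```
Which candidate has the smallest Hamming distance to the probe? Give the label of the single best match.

W3110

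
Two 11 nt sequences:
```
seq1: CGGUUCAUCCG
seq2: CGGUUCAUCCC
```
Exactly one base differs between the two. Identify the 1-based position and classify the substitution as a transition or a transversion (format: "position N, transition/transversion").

position 11, transversion

The sequences differ only at position 11: G→C (purine→pyrimidine), a transversion.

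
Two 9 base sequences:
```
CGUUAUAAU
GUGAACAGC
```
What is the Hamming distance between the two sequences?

Mismatches (1-based): base 1: C→G; base 2: G→U; base 3: U→G; base 4: U→A; base 6: U→C; base 8: A→G; base 9: U→C.

7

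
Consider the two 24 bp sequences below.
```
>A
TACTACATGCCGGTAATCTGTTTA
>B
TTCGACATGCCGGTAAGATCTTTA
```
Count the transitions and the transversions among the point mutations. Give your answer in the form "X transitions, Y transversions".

Transitions (purine↔purine or pyrimidine↔pyrimidine): none.
Transversions (purine↔pyrimidine): 2 A→T, 4 T→G, 17 T→G, 18 C→A, 20 G→C.

0 transitions, 5 transversions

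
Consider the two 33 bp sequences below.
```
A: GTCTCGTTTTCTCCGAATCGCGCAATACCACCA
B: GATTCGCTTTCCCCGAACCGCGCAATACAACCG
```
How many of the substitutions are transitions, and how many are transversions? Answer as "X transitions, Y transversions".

Mismatches (1-based):
position 2: T→A (pyrimidine→purine, transversion)
position 3: C→T (pyrimidine→pyrimidine, transition)
position 7: T→C (pyrimidine→pyrimidine, transition)
position 12: T→C (pyrimidine→pyrimidine, transition)
position 18: T→C (pyrimidine→pyrimidine, transition)
position 29: C→A (pyrimidine→purine, transversion)
position 33: A→G (purine→purine, transition)

5 transitions, 2 transversions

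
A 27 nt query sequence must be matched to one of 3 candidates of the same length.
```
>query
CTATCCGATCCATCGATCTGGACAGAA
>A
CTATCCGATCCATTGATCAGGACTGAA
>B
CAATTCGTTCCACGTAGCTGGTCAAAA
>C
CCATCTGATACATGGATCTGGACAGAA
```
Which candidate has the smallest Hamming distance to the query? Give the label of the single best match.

A differs at 3 positions; B differs at 9 positions; C differs at 4 positions. The closest is A.

A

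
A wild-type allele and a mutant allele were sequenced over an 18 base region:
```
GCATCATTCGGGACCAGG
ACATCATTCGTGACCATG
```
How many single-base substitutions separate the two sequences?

Comparing position by position, 3 positions differ: 1 (G/A), 11 (G/T), 17 (G/T).

3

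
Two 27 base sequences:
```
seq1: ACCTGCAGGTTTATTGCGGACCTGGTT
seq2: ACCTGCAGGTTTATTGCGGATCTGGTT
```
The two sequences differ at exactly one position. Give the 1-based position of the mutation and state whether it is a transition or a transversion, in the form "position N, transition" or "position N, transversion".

position 21, transition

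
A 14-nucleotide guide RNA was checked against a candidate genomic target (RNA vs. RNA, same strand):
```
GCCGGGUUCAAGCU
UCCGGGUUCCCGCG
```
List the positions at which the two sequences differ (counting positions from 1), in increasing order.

Differences at position 1 (G→U), position 10 (A→C), position 11 (A→C), position 14 (U→G).

1, 10, 11, 14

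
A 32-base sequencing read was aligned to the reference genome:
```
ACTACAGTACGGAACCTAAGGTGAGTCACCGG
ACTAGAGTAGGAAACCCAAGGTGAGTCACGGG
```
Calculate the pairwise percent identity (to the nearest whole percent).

Mismatches at positions 5, 10, 12, 17, 30 (1-based): 5 of 32.
Identical positions: 27/32 = 84.38% → 84%.

84%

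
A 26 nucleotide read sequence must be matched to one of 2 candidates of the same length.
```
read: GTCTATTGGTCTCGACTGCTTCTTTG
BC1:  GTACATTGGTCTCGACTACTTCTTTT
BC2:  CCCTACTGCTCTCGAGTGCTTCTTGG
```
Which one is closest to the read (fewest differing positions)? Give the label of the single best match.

BC1

BC1 differs at 4 positions; BC2 differs at 6 positions. The closest is BC1.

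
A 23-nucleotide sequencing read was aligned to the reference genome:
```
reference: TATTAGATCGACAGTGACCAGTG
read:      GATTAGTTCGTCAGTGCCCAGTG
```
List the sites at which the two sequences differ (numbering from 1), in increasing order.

1, 7, 11, 17

Differences at site 1 (T→G), site 7 (A→T), site 11 (A→T), site 17 (A→C).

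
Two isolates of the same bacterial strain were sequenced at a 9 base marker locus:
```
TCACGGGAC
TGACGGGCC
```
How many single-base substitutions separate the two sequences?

Mismatches (1-based): site 2: C→G; site 8: A→C.

2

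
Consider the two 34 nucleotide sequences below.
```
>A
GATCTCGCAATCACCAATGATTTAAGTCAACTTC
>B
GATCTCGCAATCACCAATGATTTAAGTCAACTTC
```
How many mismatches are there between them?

No positions differ; the sequences are identical.

0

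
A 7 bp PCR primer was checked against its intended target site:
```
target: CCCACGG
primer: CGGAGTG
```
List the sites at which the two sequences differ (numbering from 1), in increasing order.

2, 3, 5, 6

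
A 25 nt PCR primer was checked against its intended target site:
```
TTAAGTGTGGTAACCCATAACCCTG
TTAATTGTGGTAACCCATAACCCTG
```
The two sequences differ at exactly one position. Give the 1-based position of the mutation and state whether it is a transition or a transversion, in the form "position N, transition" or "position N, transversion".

Position 5 changes G→T. G is a purine and T is a pyrimidine, so this is a transversion.

position 5, transversion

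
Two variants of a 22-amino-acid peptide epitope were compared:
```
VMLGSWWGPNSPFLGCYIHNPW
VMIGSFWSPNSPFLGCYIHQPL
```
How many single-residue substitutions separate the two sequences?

5

The sequences differ at residues 3, 6, 8, 20, 22 (1-based) — 5 in total.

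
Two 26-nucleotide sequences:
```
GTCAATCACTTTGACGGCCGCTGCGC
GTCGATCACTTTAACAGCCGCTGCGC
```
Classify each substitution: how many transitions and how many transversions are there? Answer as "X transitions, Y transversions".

3 transitions, 0 transversions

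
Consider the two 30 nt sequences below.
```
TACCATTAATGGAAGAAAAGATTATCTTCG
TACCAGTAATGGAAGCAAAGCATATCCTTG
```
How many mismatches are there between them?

6

Mismatches (1-based): base 6: T→G; base 16: A→C; base 21: A→C; base 22: T→A; base 27: T→C; base 29: C→T.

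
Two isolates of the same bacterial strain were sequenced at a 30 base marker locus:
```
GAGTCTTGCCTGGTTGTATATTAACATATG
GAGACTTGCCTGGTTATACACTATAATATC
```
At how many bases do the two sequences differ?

7

Comparing position by position, 7 bases differ: 4 (T/A), 16 (G/A), 19 (T/C), 21 (T/C), 24 (A/T), 25 (C/A), 30 (G/C).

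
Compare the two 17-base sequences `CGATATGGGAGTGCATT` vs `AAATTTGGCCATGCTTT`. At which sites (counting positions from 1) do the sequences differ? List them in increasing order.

1, 2, 5, 9, 10, 11, 15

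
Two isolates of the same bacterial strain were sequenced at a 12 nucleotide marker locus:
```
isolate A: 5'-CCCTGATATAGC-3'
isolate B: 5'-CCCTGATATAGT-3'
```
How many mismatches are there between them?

The sequences differ at bases 12 (1-based) — 1 in total.

1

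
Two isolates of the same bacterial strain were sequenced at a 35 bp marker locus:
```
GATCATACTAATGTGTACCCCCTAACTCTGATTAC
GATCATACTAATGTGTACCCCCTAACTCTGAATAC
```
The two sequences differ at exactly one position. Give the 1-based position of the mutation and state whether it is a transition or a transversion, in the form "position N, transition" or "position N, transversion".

Position 32 changes T→A. T is a pyrimidine and A is a purine, so this is a transversion.

position 32, transversion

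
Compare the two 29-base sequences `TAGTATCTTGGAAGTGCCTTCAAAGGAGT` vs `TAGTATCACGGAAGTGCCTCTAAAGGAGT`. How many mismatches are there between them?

Comparing position by position, 4 bases differ: 8 (T/A), 9 (T/C), 20 (T/C), 21 (C/T).

4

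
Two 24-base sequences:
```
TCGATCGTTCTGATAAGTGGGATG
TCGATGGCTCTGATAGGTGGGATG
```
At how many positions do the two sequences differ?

Comparing position by position, 3 positions differ: 6 (C/G), 8 (T/C), 16 (A/G).

3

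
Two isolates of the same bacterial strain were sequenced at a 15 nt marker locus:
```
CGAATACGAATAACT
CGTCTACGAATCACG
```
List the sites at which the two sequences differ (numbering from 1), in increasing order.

Scanning 1-based: 3: A/T; 4: A/C; 12: A/C; 15: T/G.

3, 4, 12, 15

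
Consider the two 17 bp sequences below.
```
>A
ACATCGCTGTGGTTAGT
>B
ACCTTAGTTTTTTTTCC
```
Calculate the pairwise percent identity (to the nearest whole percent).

41%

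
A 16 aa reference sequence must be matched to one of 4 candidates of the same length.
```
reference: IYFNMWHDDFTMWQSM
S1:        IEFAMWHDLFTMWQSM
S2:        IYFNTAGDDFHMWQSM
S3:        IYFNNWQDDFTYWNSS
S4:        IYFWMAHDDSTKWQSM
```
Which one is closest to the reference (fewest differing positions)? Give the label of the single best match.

S1 differs at 3 positions; S2 differs at 4 positions; S3 differs at 5 positions; S4 differs at 4 positions. The closest is S1.

S1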